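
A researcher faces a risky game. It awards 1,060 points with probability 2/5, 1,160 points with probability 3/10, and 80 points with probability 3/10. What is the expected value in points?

796 points

EV = 2/5 × 1060 + 3/10 × 1160 + 3/10 × 80 = 424 + 348 + 24 = 796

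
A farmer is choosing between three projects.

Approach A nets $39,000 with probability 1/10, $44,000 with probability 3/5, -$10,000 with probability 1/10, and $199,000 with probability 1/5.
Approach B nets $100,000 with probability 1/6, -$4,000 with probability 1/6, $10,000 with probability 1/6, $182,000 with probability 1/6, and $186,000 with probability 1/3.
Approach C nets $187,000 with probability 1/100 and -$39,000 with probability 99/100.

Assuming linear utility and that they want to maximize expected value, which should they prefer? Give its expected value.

Approach B ($110,000)

Approach A = 1/10 × 39000 + 3/5 × 44000 + 1/10 × (-10000) + 1/5 × 199000 = 3900 + 26400 − 1000 + 39800 = 69100
Approach B = 1/6 × 100000 + 1/6 × (-4000) + 1/6 × 10000 + 1/6 × 182000 + 1/3 × 186000 = 16666.6667 − 666.6667 + 1666.6667 + 30333.3333 + 62000 = 110000
Approach C = 1/100 × 187000 + 99/100 × (-39000) = 1870 − 38610 = -36740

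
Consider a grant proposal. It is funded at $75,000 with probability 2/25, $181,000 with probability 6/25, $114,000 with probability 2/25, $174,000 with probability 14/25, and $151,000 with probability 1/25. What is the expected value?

EV = 2/25 × 75000 + 6/25 × 181000 + 2/25 × 114000 + 14/25 × 174000 + 1/25 × 151000 = 6000 + 43440 + 9120 + 97440 + 6040 = 162040

$162,040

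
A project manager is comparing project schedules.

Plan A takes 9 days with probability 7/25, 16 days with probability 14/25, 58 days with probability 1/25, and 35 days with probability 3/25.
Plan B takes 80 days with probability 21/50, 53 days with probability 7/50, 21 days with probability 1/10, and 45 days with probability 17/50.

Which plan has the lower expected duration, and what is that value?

Plan A (18 days)

Plan A = 7/25 × 9 + 14/25 × 16 + 1/25 × 58 + 3/25 × 35 = 2.52 + 8.96 + 2.32 + 4.2 = 18
Plan B = 21/50 × 80 + 7/50 × 53 + 1/10 × 21 + 17/50 × 45 = 33.6 + 7.42 + 2.1 + 15.3 = 58.42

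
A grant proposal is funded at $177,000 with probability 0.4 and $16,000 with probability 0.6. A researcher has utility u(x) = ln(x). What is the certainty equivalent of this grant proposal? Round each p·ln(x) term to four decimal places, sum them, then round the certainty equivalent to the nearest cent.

E[u] = 0.4·ln(177000) + 0.6·ln(16000) = 4.8336 + 5.8082 = 10.6418
CE = e^10.6418 ≈ 41848.03

$41,848.03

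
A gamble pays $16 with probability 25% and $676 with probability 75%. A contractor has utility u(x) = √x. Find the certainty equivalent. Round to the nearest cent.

E[u] = 0.25·√16 + 0.75·√676 = 0.25·4 + 0.75·26 = 20.5
CE = (20.5)² = 420.25

$420.25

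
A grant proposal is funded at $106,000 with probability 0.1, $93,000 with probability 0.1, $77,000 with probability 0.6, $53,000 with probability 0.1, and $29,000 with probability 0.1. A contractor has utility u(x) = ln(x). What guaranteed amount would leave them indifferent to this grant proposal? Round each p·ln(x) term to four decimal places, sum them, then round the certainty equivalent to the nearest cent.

$70,777.75

E[u] = 0.1·ln(106000) + 0.1·ln(93000) + 0.6·ln(77000) + 0.1·ln(53000) + 0.1·ln(29000) = 1.1571 + 1.1440 + 6.7509 + 1.0878 + 1.0275 = 11.1673
CE = e^11.1673 ≈ 70777.75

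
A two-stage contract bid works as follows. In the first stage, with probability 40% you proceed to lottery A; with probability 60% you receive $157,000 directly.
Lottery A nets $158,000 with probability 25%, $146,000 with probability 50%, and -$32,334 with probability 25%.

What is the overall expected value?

EV(A) = 0.25 × 158000 + 0.5 × 146000 + 0.25 × (-32334) = 39500 + 73000 − 8083.5 = 104416.5
Branch B: 157000 (certain)
Overall = 0.4 × 104416.5 + 0.6 × 157000 = 41766.6 + 94200 = 135966.6

$135,966.60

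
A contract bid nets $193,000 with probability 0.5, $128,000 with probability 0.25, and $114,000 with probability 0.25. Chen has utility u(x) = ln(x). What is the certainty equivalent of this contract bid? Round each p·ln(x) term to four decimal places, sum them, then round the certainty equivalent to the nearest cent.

E[u] = 0.5·ln(193000) + 0.25·ln(128000) + 0.25·ln(114000) = 6.0852 + 2.9399 + 2.9110 = 11.9361
CE = e^11.9361 ≈ 152680.08

$152,680.08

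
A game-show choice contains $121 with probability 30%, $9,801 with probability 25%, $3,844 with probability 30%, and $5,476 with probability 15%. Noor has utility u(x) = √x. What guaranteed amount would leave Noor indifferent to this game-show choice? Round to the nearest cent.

$3,335.06

E[u] = 0.3·√121 + 0.25·√9801 + 0.3·√3844 + 0.15·√5476 = 0.3·11 + 0.25·99 + 0.3·62 + 0.15·74 = 57.75
CE = (57.75)² = 3335.0625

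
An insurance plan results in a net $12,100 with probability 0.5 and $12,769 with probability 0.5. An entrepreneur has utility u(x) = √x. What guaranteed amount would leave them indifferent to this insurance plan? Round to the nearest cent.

E[u] = 0.5·√12100 + 0.5·√12769 = 0.5·110 + 0.5·113 = 111.5
CE = (111.5)² = 12432.25

$12,432.25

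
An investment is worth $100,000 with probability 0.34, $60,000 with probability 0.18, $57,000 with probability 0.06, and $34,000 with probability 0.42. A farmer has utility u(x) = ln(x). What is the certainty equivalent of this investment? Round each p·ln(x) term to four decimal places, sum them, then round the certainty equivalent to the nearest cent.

$56,055.64

E[u] = 0.34·ln(100000) + 0.18·ln(60000) + 0.06·ln(57000) + 0.42·ln(34000) = 3.9144 + 1.9804 + 0.6570 + 4.3823 = 10.9341
CE = e^10.9341 ≈ 56055.64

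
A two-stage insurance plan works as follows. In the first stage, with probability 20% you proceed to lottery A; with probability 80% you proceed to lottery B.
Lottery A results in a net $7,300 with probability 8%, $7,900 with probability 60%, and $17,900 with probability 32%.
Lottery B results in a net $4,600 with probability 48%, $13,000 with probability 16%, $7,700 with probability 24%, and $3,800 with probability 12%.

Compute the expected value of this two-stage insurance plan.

EV(A) = 0.08 × 7300 + 0.6 × 7900 + 0.32 × 17900 = 584 + 4740 + 5728 = 11052
EV(B) = 0.48 × 4600 + 0.16 × 13000 + 0.24 × 7700 + 0.12 × 3800 = 2208 + 2080 + 1848 + 456 = 6592
Overall = 0.2 × 11052 + 0.8 × 6592 = 2210.4 + 5273.6 = 7484

$7,484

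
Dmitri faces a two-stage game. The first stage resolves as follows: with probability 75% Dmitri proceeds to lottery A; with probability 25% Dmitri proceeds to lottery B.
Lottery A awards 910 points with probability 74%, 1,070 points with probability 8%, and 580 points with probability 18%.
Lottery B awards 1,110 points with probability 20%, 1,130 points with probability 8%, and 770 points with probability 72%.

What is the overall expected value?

EV(A) = 0.74 × 910 + 0.08 × 1070 + 0.18 × 580 = 673.4 + 85.6 + 104.4 = 863.4
EV(B) = 0.2 × 1110 + 0.08 × 1130 + 0.72 × 770 = 222 + 90.4 + 554.4 = 866.8
Overall = 0.75 × 863.4 + 0.25 × 866.8 = 647.55 + 216.7 = 864.25

864.25 points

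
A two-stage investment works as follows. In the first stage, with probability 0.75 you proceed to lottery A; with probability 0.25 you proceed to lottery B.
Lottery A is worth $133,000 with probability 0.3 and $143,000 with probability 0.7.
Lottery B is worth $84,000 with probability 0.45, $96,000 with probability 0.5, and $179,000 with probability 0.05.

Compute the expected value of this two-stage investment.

EV(A) = 0.3 × 133000 + 0.7 × 143000 = 39900 + 100100 = 140000
EV(B) = 0.45 × 84000 + 0.5 × 96000 + 0.05 × 179000 = 37800 + 48000 + 8950 = 94750
Overall = 0.75 × 140000 + 0.25 × 94750 = 105000 + 23687.5 = 128687.5

$128,687.50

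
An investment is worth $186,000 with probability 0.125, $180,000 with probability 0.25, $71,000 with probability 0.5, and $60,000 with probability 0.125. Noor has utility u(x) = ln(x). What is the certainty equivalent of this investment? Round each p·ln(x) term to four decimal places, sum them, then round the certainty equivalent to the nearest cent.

$98,952.97

E[u] = 0.125·ln(186000) + 0.25·ln(180000) + 0.5·ln(71000) + 0.125·ln(60000) = 1.5167 + 3.0252 + 5.5852 + 1.3753 = 11.5024
CE = e^11.5024 ≈ 98952.97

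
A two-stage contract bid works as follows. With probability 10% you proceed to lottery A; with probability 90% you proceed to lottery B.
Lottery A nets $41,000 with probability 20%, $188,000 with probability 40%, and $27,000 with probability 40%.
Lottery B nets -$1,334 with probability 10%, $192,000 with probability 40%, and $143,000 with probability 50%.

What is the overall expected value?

EV(A) = 0.2 × 41000 + 0.4 × 188000 + 0.4 × 27000 = 8200 + 75200 + 10800 = 94200
EV(B) = 0.1 × (-1334) + 0.4 × 192000 + 0.5 × 143000 = -133.4 + 76800 + 71500 = 148166.6
Overall = 0.1 × 94200 + 0.9 × 148166.6 = 9420 + 133349.94 = 142769.94

$142,769.94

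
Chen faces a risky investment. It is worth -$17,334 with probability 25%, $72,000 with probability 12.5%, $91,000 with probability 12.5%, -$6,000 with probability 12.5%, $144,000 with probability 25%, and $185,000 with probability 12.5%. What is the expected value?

EV = 0.25 × (-17334) + 0.125 × 72000 + 0.125 × 91000 + 0.125 × (-6000) + 0.25 × 144000 + 0.125 × 185000 = -4333.5 + 9000 + 11375 − 750 + 36000 + 23125 = 74416.5

$74,416.50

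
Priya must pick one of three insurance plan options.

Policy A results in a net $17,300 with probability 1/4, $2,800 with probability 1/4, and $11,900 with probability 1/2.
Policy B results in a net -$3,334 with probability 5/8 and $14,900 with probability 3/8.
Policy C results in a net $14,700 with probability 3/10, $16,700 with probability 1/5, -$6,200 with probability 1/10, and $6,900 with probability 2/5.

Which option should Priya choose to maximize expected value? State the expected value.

Policy A = 1/4 × 17300 + 1/4 × 2800 + 1/2 × 11900 = 4325 + 700 + 5950 = 10975
Policy B = 5/8 × (-3334) + 3/8 × 14900 = -2083.75 + 5587.5 = 3503.75
Policy C = 3/10 × 14700 + 1/5 × 16700 + 1/10 × (-6200) + 2/5 × 6900 = 4410 + 3340 − 620 + 2760 = 9890

Policy A ($10,975)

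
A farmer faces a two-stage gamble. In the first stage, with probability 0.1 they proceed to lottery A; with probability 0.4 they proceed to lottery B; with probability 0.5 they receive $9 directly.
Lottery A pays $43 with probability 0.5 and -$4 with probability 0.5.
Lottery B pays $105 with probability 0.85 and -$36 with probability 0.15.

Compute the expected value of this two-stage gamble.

EV(A) = 0.5 × 43 + 0.5 × (-4) = 21.5 − 2 = 19.5
EV(B) = 0.85 × 105 + 0.15 × (-36) = 89.25 − 5.4 = 83.85
Branch C: 9 (certain)
Overall = 0.1 × 19.5 + 0.4 × 83.85 + 0.5 × 9 = 1.95 + 33.54 + 4.5 = 39.99

$39.99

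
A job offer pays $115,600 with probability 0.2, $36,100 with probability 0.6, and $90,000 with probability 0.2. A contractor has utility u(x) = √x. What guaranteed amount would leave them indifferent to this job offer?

E[u] = 0.2·√115600 + 0.6·√36100 + 0.2·√90000 = 0.2·340 + 0.6·190 + 0.2·300 = 242
CE = (242)² = 58564

$58,564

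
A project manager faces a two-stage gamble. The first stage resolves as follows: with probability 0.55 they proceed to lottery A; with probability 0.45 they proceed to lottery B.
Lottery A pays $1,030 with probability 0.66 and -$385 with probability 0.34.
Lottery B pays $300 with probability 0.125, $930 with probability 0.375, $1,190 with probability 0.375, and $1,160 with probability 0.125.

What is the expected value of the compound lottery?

$741.77

EV(A) = 0.66 × 1030 + 0.34 × (-385) = 679.8 − 130.9 = 548.9
EV(B) = 0.125 × 300 + 0.375 × 930 + 0.375 × 1190 + 0.125 × 1160 = 37.5 + 348.75 + 446.25 + 145 = 977.5
Overall = 0.55 × 548.9 + 0.45 × 977.5 = 301.895 + 439.875 = 741.77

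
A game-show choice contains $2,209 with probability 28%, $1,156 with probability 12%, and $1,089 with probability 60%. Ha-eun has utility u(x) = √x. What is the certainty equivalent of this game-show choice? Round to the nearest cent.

E[u] = 0.28·√2209 + 0.12·√1156 + 0.6·√1089 = 0.28·47 + 0.12·34 + 0.6·33 = 37.04
CE = (37.04)² = 1371.9616

$1,371.96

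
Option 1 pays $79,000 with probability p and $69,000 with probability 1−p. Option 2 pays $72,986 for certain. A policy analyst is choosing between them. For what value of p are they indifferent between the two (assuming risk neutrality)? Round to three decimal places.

p = 0.399

p·79000 + (1−p)·69000 = 72986
10000p + 69000 = 72986
p = (72986 − 69000) / 10000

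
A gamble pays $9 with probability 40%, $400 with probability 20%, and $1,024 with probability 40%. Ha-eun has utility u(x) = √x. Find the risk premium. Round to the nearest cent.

E[u] = 0.4·√9 + 0.2·√400 + 0.4·√1024 = 0.4·3 + 0.2·20 + 0.4·32 = 18
CE = (18)² = 324
Risk premium = EV − CE = 493.2 − 324 = 169.2

$169.20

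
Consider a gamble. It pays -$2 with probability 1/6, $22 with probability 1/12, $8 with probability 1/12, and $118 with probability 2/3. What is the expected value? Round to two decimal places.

$80.83

EV = 1/6 × (-2) + 1/12 × 22 + 1/12 × 8 + 2/3 × 118 = -0.3333 + 1.8333 + 0.6667 + 78.6667 = 80.8333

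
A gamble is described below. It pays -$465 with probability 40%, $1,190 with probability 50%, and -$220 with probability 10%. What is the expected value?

$387

EV = 0.4 × (-465) + 0.5 × 1190 + 0.1 × (-220) = -186 + 595 − 22 = 387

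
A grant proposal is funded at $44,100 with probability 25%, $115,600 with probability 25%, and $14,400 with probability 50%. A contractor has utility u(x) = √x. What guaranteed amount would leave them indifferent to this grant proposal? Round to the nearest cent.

$39,006.25

E[u] = 0.25·√44100 + 0.25·√115600 + 0.5·√14400 = 0.25·210 + 0.25·340 + 0.5·120 = 197.5
CE = (197.5)² = 39006.25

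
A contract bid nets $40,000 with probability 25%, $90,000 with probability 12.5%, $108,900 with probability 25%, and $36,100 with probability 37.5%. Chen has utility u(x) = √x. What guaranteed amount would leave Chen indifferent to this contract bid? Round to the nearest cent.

E[u] = 0.25·√40000 + 0.125·√90000 + 0.25·√108900 + 0.375·√36100 = 0.25·200 + 0.125·300 + 0.25·330 + 0.375·190 = 241.25
CE = (241.25)² = 58201.5625

$58,201.56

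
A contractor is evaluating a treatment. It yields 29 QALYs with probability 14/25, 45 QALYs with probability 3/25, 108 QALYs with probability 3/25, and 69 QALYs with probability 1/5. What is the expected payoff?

48.4 QALYs

EV = 14/25 × 29 + 3/25 × 45 + 3/25 × 108 + 1/5 × 69 = 16.24 + 5.4 + 12.96 + 13.8 = 48.4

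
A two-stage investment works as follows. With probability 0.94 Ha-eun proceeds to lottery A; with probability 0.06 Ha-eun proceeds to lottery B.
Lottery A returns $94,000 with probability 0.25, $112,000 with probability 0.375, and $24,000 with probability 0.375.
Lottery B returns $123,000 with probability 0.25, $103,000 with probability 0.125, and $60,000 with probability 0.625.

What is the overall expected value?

$74,897.50

EV(A) = 0.25 × 94000 + 0.375 × 112000 + 0.375 × 24000 = 23500 + 42000 + 9000 = 74500
EV(B) = 0.25 × 123000 + 0.125 × 103000 + 0.625 × 60000 = 30750 + 12875 + 37500 = 81125
Overall = 0.94 × 74500 + 0.06 × 81125 = 70030 + 4867.5 = 74897.5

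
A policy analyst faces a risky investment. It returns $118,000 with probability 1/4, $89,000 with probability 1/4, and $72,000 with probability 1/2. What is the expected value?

EV = 1/4 × 118000 + 1/4 × 89000 + 1/2 × 72000 = 29500 + 22250 + 36000 = 87750

$87,750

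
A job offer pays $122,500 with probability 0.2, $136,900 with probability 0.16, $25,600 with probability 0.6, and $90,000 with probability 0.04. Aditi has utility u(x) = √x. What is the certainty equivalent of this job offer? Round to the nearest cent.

$56,263.84

E[u] = 0.2·√122500 + 0.16·√136900 + 0.6·√25600 + 0.04·√90000 = 0.2·350 + 0.16·370 + 0.6·160 + 0.04·300 = 237.2
CE = (237.2)² = 56263.84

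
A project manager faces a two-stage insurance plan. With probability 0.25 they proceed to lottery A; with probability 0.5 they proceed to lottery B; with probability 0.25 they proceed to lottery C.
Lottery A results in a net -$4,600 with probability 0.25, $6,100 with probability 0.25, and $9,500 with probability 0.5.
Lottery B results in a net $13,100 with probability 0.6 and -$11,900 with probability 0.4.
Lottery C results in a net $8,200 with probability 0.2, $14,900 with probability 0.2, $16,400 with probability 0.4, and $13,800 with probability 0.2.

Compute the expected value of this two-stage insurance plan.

$6,316.25

EV(A) = 0.25 × (-4600) + 0.25 × 6100 + 0.5 × 9500 = -1150 + 1525 + 4750 = 5125
EV(B) = 0.6 × 13100 + 0.4 × (-11900) = 7860 − 4760 = 3100
EV(C) = 0.2 × 8200 + 0.2 × 14900 + 0.4 × 16400 + 0.2 × 13800 = 1640 + 2980 + 6560 + 2760 = 13940
Overall = 0.25 × 5125 + 0.5 × 3100 + 0.25 × 13940 = 1281.25 + 1550 + 3485 = 6316.25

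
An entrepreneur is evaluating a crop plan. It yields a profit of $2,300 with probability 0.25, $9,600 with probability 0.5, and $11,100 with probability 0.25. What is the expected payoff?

$8,150

EV = 0.25 × 2300 + 0.5 × 9600 + 0.25 × 11100 = 575 + 4800 + 2775 = 8150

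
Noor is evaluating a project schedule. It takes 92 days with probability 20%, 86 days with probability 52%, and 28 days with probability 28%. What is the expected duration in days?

EV = 0.2 × 92 + 0.52 × 86 + 0.28 × 28 = 18.4 + 44.72 + 7.84 = 70.96

70.96 days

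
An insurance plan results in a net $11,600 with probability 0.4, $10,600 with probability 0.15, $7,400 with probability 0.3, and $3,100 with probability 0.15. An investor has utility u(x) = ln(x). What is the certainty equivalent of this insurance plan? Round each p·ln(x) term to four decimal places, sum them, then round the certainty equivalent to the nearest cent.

E[u] = 0.4·ln(11600) + 0.15·ln(10600) + 0.3·ln(7400) + 0.15·ln(3100) = 3.7435 + 1.3903 + 2.6728 + 1.2059 = 9.0125
CE = e^9.0125 ≈ 8205.01

$8,205.01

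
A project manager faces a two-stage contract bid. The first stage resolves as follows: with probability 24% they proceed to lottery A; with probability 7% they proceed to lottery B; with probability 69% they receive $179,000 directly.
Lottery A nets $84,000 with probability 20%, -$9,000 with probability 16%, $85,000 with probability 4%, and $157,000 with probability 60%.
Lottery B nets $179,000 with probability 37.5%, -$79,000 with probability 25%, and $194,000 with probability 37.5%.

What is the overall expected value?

$159,029.15

EV(A) = 0.2 × 84000 + 0.16 × (-9000) + 0.04 × 85000 + 0.6 × 157000 = 16800 − 1440 + 3400 + 94200 = 112960
EV(B) = 0.375 × 179000 + 0.25 × (-79000) + 0.375 × 194000 = 67125 − 19750 + 72750 = 120125
Branch C: 179000 (certain)
Overall = 0.24 × 112960 + 0.07 × 120125 + 0.69 × 179000 = 27110.4 + 8408.75 + 123510 = 159029.15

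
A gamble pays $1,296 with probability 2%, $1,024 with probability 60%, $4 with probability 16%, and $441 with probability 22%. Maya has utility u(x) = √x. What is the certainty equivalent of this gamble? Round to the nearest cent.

$618.02

E[u] = 0.02·√1296 + 0.6·√1024 + 0.16·√4 + 0.22·√441 = 0.02·36 + 0.6·32 + 0.16·2 + 0.22·21 = 24.86
CE = (24.86)² = 618.0196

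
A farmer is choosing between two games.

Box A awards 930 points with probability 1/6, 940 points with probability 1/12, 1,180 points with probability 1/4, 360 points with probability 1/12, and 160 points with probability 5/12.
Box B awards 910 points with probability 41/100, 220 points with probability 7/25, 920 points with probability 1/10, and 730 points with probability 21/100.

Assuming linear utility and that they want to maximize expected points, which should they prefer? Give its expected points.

Box B (680 points)

Box A = 1/6 × 930 + 1/12 × 940 + 1/4 × 1180 + 1/12 × 360 + 5/12 × 160 = 155 + 78.3333 + 295 + 30 + 66.6667 = 625
Box B = 41/100 × 910 + 7/25 × 220 + 1/10 × 920 + 21/100 × 730 = 373.1 + 61.6 + 92 + 153.3 = 680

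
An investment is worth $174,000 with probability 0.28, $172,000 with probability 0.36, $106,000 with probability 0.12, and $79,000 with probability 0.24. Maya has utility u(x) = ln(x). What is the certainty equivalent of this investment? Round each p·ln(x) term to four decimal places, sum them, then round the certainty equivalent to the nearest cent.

$135,076.96

E[u] = 0.28·ln(174000) + 0.36·ln(172000) + 0.12·ln(106000) + 0.24·ln(79000) = 3.3787 + 4.3399 + 1.3885 + 2.7065 = 11.8136
CE = e^11.8136 ≈ 135076.96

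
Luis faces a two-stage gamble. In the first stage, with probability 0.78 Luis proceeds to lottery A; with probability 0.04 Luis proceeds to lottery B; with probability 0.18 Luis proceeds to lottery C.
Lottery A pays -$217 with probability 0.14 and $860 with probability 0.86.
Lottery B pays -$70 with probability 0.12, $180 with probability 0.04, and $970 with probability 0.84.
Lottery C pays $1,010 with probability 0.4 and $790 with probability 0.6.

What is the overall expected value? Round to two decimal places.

$743.78

EV(A) = 0.14 × (-217) + 0.86 × 860 = -30.38 + 739.6 = 709.22
EV(B) = 0.12 × (-70) + 0.04 × 180 + 0.84 × 970 = -8.4 + 7.2 + 814.8 = 813.6
EV(C) = 0.4 × 1010 + 0.6 × 790 = 404 + 474 = 878
Overall = 0.78 × 709.22 + 0.04 × 813.6 + 0.18 × 878 = 553.1916 + 32.544 + 158.04 = 743.7756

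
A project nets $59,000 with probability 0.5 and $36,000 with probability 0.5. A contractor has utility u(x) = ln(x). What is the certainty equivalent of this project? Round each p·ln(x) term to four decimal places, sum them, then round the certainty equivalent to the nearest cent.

E[u] = 0.5·ln(59000) + 0.5·ln(36000) = 5.4926 + 5.2456 = 10.7382
CE = e^10.7382 ≈ 46083.03

$46,083.03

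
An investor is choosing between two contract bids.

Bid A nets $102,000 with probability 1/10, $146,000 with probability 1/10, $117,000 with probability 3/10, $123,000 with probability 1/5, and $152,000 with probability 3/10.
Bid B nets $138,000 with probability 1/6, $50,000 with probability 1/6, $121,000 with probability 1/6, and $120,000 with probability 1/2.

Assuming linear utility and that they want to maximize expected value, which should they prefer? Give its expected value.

Bid A = 1/10 × 102000 + 1/10 × 146000 + 3/10 × 117000 + 1/5 × 123000 + 3/10 × 152000 = 10200 + 14600 + 35100 + 24600 + 45600 = 130100
Bid B = 1/6 × 138000 + 1/6 × 50000 + 1/6 × 121000 + 1/2 × 120000 = 23000 + 8333.3333 + 20166.6667 + 60000 = 111500

Bid A ($130,100)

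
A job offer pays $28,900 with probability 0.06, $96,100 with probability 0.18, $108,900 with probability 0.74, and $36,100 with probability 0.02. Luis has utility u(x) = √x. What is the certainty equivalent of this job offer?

E[u] = 0.06·√28900 + 0.18·√96100 + 0.74·√108900 + 0.02·√36100 = 0.06·170 + 0.18·310 + 0.74·330 + 0.02·190 = 314
CE = (314)² = 98596

$98,596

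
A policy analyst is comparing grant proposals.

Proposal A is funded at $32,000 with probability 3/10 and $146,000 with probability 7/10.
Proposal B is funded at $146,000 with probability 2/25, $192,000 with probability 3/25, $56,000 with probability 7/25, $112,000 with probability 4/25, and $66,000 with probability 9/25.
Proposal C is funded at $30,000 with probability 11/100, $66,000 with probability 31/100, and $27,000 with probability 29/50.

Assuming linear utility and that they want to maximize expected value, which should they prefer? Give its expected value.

Proposal A = 3/10 × 32000 + 7/10 × 146000 = 9600 + 102200 = 111800
Proposal B = 2/25 × 146000 + 3/25 × 192000 + 7/25 × 56000 + 4/25 × 112000 + 9/25 × 66000 = 11680 + 23040 + 15680 + 17920 + 23760 = 92080
Proposal C = 11/100 × 30000 + 31/100 × 66000 + 29/50 × 27000 = 3300 + 20460 + 15660 = 39420

Proposal A ($111,800)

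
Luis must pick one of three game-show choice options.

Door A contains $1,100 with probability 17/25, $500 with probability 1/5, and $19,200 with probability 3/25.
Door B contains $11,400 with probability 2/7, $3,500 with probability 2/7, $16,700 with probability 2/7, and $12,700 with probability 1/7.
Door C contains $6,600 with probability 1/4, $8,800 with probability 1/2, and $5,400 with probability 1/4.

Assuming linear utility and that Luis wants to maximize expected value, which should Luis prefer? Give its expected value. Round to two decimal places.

Door B ($10,842.86)

Door A = 17/25 × 1100 + 1/5 × 500 + 3/25 × 19200 = 748 + 100 + 2304 = 3152
Door B = 2/7 × 11400 + 2/7 × 3500 + 2/7 × 16700 + 1/7 × 12700 = 3257.1429 + 1000 + 4771.4286 + 1814.2857 = 10842.8571
Door C = 1/4 × 6600 + 1/2 × 8800 + 1/4 × 5400 = 1650 + 4400 + 1350 = 7400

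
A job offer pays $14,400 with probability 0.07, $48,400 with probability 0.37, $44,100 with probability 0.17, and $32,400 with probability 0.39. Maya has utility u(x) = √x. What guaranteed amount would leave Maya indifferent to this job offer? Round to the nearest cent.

$38,298.49

E[u] = 0.07·√14400 + 0.37·√48400 + 0.17·√44100 + 0.39·√32400 = 0.07·120 + 0.37·220 + 0.17·210 + 0.39·180 = 195.7
CE = (195.7)² = 38298.49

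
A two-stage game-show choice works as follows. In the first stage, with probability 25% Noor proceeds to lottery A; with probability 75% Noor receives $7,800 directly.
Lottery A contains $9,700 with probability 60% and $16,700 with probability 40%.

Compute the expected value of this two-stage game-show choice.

EV(A) = 0.6 × 9700 + 0.4 × 16700 = 5820 + 6680 = 12500
Branch B: 7800 (certain)
Overall = 0.25 × 12500 + 0.75 × 7800 = 3125 + 5850 = 8975

$8,975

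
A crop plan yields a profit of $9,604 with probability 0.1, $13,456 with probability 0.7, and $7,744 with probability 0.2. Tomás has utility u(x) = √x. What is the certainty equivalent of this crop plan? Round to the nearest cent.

$11,793.96

E[u] = 0.1·√9604 + 0.7·√13456 + 0.2·√7744 = 0.1·98 + 0.7·116 + 0.2·88 = 108.6
CE = (108.6)² = 11793.96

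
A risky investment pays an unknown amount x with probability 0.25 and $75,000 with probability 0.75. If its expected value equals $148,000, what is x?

x = $367,000

0.25·x + 0.75·75000 = 148000
0.25·x = 148000 − 56250 = 91750
x = 91750 / 0.25 = 367000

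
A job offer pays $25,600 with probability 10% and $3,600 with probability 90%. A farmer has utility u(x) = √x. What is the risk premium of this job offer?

E[u] = 0.1·√25600 + 0.9·√3600 = 0.1·160 + 0.9·60 = 70
CE = (70)² = 4900
Risk premium = EV − CE = 5800 − 4900 = 900

$900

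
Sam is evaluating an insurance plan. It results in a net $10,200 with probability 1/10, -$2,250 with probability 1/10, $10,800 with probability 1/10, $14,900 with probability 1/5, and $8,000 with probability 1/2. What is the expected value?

$8,855

EV = 1/10 × 10200 + 1/10 × (-2250) + 1/10 × 10800 + 1/5 × 14900 + 1/2 × 8000 = 1020 − 225 + 1080 + 2980 + 4000 = 8855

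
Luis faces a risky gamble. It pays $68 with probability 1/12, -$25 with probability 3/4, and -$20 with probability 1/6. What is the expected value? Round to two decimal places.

-$16.42

EV = 1/12 × 68 + 3/4 × (-25) + 1/6 × (-20) = 5.6667 − 18.75 − 3.3333 = -16.4167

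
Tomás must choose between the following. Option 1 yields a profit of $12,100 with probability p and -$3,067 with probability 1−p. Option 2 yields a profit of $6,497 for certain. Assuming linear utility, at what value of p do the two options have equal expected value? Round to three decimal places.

p = 0.631

p·12100 + (1−p)·(-3067) = 6497
15167p − 3067 = 6497
p = (6497 + 3067) / 15167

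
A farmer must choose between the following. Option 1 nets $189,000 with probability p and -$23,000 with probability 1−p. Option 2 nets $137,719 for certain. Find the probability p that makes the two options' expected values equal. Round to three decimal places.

p = 0.758

p·189000 + (1−p)·(-23000) = 137719
212000p − 23000 = 137719
p = (137719 + 23000) / 212000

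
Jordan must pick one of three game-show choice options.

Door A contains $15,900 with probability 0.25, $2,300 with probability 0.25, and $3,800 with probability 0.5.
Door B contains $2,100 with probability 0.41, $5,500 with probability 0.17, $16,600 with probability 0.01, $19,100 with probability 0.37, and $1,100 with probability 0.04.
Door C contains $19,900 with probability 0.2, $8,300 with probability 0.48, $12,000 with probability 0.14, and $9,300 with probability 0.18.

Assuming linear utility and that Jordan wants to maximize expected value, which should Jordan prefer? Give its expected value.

Door C ($11,318)

Door A = 0.25 × 15900 + 0.25 × 2300 + 0.5 × 3800 = 3975 + 575 + 1900 = 6450
Door B = 0.41 × 2100 + 0.17 × 5500 + 0.01 × 16600 + 0.37 × 19100 + 0.04 × 1100 = 861 + 935 + 166 + 7067 + 44 = 9073
Door C = 0.2 × 19900 + 0.48 × 8300 + 0.14 × 12000 + 0.18 × 9300 = 3980 + 3984 + 1680 + 1674 = 11318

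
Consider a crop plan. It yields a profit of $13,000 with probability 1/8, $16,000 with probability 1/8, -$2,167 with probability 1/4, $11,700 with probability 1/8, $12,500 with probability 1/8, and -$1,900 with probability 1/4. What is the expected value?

$5,633.25

EV = 1/8 × 13000 + 1/8 × 16000 + 1/4 × (-2167) + 1/8 × 11700 + 1/8 × 12500 + 1/4 × (-1900) = 1625 + 2000 − 541.75 + 1462.5 + 1562.5 − 475 = 5633.25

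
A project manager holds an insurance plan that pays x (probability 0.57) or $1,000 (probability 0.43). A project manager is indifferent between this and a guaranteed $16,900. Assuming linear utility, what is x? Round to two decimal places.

x = $28,894.74

0.57·x + 0.43·1000 = 16900
0.57·x = 16900 − 430 = 16470
x = 16470 / 0.57 = 28894.7368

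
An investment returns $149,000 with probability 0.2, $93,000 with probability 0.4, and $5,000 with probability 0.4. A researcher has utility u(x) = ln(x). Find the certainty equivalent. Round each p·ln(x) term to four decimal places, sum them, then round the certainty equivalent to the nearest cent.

$31,738.95

E[u] = 0.2·ln(149000) + 0.4·ln(93000) + 0.4·ln(5000) = 2.3823 + 4.5761 + 3.4069 = 10.3653
CE = e^10.3653 ≈ 31738.95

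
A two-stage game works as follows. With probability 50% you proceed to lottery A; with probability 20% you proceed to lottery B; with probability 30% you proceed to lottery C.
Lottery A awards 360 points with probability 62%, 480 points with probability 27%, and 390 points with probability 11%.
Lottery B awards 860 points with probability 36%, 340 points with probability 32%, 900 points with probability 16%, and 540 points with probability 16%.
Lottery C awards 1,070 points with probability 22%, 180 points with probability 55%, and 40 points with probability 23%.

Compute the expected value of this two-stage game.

430.69 points

EV(A) = 0.62 × 360 + 0.27 × 480 + 0.11 × 390 = 223.2 + 129.6 + 42.9 = 395.7
EV(B) = 0.36 × 860 + 0.32 × 340 + 0.16 × 900 + 0.16 × 540 = 309.6 + 108.8 + 144 + 86.4 = 648.8
EV(C) = 0.22 × 1070 + 0.55 × 180 + 0.23 × 40 = 235.4 + 99 + 9.2 = 343.6
Overall = 0.5 × 395.7 + 0.2 × 648.8 + 0.3 × 343.6 = 197.85 + 129.76 + 103.08 = 430.69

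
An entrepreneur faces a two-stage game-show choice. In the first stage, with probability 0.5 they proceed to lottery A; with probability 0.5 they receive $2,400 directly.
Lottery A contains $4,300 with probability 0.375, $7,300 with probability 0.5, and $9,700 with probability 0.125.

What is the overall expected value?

$4,437.50

EV(A) = 0.375 × 4300 + 0.5 × 7300 + 0.125 × 9700 = 1612.5 + 3650 + 1212.5 = 6475
Branch B: 2400 (certain)
Overall = 0.5 × 6475 + 0.5 × 2400 = 3237.5 + 1200 = 4437.5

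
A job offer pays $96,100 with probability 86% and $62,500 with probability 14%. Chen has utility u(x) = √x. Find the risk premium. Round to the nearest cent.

E[u] = 0.86·√96100 + 0.14·√62500 = 0.86·310 + 0.14·250 = 301.6
CE = (301.6)² = 90962.56
Risk premium = EV − CE = 91396 − 90962.56 = 433.44

$433.44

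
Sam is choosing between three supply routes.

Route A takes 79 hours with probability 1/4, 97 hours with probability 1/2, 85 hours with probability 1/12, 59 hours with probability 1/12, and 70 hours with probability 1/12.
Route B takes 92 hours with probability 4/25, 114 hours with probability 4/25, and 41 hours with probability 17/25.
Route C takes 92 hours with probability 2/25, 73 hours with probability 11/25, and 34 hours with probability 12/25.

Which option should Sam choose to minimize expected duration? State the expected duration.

Route A = 1/4 × 79 + 1/2 × 97 + 1/12 × 85 + 1/12 × 59 + 1/12 × 70 = 19.75 + 48.5 + 7.0833 + 4.9167 + 5.8333 = 86.0833
Route B = 4/25 × 92 + 4/25 × 114 + 17/25 × 41 = 14.72 + 18.24 + 27.88 = 60.84
Route C = 2/25 × 92 + 11/25 × 73 + 12/25 × 34 = 7.36 + 32.12 + 16.32 = 55.8

Route C (55.8 hours)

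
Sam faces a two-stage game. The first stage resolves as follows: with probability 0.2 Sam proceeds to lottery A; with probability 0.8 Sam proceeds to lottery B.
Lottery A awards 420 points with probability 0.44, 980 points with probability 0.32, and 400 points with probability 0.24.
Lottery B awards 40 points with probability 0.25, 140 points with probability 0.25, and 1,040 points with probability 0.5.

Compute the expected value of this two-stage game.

EV(A) = 0.44 × 420 + 0.32 × 980 + 0.24 × 400 = 184.8 + 313.6 + 96 = 594.4
EV(B) = 0.25 × 40 + 0.25 × 140 + 0.5 × 1040 = 10 + 35 + 520 = 565
Overall = 0.2 × 594.4 + 0.8 × 565 = 118.88 + 452 = 570.88

570.88 points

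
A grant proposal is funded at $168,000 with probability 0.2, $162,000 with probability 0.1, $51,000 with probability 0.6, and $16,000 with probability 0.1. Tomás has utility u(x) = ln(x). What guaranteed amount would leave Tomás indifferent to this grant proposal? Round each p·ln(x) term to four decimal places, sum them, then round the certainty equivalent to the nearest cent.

E[u] = 0.2·ln(168000) + 0.1·ln(162000) + 0.6·ln(51000) + 0.1·ln(16000) = 2.4063 + 1.1995 + 6.5037 + 0.9680 = 11.0775
CE = e^11.0775 ≈ 64698.93

$64,698.93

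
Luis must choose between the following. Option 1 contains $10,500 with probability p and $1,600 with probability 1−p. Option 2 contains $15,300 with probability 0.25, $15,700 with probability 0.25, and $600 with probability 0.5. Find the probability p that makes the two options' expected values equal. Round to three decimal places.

p = 0.725

EV(Option 2) = 0.25 × 15300 + 0.25 × 15700 + 0.5 × 600 = 3825 + 3925 + 300 = 8050
p·10500 + (1−p)·1600 = 8050
8900p + 1600 = 8050
p = (8050 − 1600) / 8900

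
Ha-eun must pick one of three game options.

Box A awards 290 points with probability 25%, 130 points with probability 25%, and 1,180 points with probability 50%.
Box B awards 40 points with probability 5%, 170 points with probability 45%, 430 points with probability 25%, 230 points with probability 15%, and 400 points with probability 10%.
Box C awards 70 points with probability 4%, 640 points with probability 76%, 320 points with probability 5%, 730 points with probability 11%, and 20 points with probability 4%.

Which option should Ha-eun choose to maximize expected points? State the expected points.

Box A (695 points)

Box A = 0.25 × 290 + 0.25 × 130 + 0.5 × 1180 = 72.5 + 32.5 + 590 = 695
Box B = 0.05 × 40 + 0.45 × 170 + 0.25 × 430 + 0.15 × 230 + 0.1 × 400 = 2 + 76.5 + 107.5 + 34.5 + 40 = 260.5
Box C = 0.04 × 70 + 0.76 × 640 + 0.05 × 320 + 0.11 × 730 + 0.04 × 20 = 2.8 + 486.4 + 16 + 80.3 + 0.8 = 586.3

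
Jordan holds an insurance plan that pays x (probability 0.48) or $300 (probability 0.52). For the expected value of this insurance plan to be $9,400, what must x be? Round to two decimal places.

0.48·x + 0.52·300 = 9400
0.48·x = 9400 − 156 = 9244
x = 9244 / 0.48 = 19258.3333

x = $19,258.33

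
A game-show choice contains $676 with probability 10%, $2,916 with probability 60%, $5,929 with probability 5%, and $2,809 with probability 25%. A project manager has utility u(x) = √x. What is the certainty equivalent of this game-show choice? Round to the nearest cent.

E[u] = 0.1·√676 + 0.6·√2916 + 0.05·√5929 + 0.25·√2809 = 0.1·26 + 0.6·54 + 0.05·77 + 0.25·53 = 52.1
CE = (52.1)² = 2714.41

$2,714.41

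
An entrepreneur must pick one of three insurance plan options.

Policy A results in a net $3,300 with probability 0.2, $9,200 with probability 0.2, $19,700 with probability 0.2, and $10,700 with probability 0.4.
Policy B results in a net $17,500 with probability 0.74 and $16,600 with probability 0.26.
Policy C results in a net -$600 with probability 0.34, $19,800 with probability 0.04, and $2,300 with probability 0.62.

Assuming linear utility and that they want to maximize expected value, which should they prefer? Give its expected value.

Policy B ($17,266)

Policy A = 0.2 × 3300 + 0.2 × 9200 + 0.2 × 19700 + 0.4 × 10700 = 660 + 1840 + 3940 + 4280 = 10720
Policy B = 0.74 × 17500 + 0.26 × 16600 = 12950 + 4316 = 17266
Policy C = 0.34 × (-600) + 0.04 × 19800 + 0.62 × 2300 = -204 + 792 + 1426 = 2014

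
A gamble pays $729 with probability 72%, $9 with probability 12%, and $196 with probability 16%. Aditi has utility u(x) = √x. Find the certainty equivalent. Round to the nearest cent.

E[u] = 0.72·√729 + 0.12·√9 + 0.16·√196 = 0.72·27 + 0.12·3 + 0.16·14 = 22.04
CE = (22.04)² = 485.7616

$485.76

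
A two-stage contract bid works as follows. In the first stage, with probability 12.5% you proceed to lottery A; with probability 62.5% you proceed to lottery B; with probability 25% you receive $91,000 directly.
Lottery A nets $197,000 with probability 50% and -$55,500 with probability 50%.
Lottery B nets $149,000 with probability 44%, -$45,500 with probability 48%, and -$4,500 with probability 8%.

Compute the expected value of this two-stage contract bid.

EV(A) = 0.5 × 197000 + 0.5 × (-55500) = 98500 − 27750 = 70750
EV(B) = 0.44 × 149000 + 0.48 × (-45500) + 0.08 × (-4500) = 65560 − 21840 − 360 = 43360
Branch C: 91000 (certain)
Overall = 0.125 × 70750 + 0.625 × 43360 + 0.25 × 91000 = 8843.75 + 27100 + 22750 = 58693.75

$58,693.75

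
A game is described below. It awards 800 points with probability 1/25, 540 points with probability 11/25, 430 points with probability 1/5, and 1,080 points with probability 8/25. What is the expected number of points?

701.2 points

EV = 1/25 × 800 + 11/25 × 540 + 1/5 × 430 + 8/25 × 1080 = 32 + 237.6 + 86 + 345.6 = 701.2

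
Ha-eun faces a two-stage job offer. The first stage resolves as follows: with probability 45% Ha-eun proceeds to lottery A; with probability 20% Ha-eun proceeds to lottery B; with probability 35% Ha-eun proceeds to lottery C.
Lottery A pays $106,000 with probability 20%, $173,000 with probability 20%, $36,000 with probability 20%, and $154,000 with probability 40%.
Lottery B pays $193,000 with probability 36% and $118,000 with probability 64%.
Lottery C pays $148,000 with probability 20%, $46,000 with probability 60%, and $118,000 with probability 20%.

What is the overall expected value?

EV(A) = 0.2 × 106000 + 0.2 × 173000 + 0.2 × 36000 + 0.4 × 154000 = 21200 + 34600 + 7200 + 61600 = 124600
EV(B) = 0.36 × 193000 + 0.64 × 118000 = 69480 + 75520 = 145000
EV(C) = 0.2 × 148000 + 0.6 × 46000 + 0.2 × 118000 = 29600 + 27600 + 23600 = 80800
Overall = 0.45 × 124600 + 0.2 × 145000 + 0.35 × 80800 = 56070 + 29000 + 28280 = 113350

$113,350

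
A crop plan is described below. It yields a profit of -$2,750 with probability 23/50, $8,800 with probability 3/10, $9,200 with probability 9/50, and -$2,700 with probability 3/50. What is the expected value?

EV = 23/50 × (-2750) + 3/10 × 8800 + 9/50 × 9200 + 3/50 × (-2700) = -1265 + 2640 + 1656 − 162 = 2869

$2,869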